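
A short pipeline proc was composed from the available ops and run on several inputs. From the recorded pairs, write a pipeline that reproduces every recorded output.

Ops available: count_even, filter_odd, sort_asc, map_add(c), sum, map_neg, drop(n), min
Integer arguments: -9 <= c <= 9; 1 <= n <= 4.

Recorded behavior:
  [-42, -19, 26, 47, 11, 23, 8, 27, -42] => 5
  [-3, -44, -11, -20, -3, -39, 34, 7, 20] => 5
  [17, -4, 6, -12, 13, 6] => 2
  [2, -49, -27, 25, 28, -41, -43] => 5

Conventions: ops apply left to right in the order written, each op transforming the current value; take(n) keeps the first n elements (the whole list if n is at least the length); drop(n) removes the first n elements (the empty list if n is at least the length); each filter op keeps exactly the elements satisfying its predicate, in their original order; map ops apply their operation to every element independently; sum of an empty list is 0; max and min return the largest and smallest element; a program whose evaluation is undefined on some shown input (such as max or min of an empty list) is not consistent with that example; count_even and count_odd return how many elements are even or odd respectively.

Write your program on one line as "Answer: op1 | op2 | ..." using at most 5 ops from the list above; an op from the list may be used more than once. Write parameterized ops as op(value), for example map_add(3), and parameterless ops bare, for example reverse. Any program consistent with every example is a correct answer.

sort_asc | map_neg | map_add(-5) | sort_asc | count_even

Check, running the answer program on each example:
  [-42, -19, 26, 47, 11, 23, 8, 27, -42] -> [-42, -42, -19, 8, 11, 23, 26, 27, 47] -> [42, 42, 19, -8, -11, -23, -26, -27, -47] -> [37, 37, 14, -13, -16, -28, -31, -32, -52] -> [-52, -32, -31, -28, -16, -13, 14, 37, 37] -> 5
  [-3, -44, -11, -20, -3, -39, 34, 7, 20] -> [-44, -39, -20, -11, -3, -3, 7, 20, 34] -> [44, 39, 20, 11, 3, 3, -7, -20, -34] -> [39, 34, 15, 6, -2, -2, -12, -25, -39] -> [-39, -25, -12, -2, -2, 6, 15, 34, 39] -> 5
  [17, -4, 6, -12, 13, 6] -> [-12, -4, 6, 6, 13, 17] -> [12, 4, -6, -6, -13, -17] -> [7, -1, -11, -11, -18, -22] -> [-22, -18, -11, -11, -1, 7] -> 2
  [2, -49, -27, 25, 28, -41, -43] -> [-49, -43, -41, -27, 2, 25, 28] -> [49, 43, 41, 27, -2, -25, -28] -> [44, 38, 36, 22, -7, -30, -33] -> [-33, -30, -7, 22, 36, 38, 44] -> 5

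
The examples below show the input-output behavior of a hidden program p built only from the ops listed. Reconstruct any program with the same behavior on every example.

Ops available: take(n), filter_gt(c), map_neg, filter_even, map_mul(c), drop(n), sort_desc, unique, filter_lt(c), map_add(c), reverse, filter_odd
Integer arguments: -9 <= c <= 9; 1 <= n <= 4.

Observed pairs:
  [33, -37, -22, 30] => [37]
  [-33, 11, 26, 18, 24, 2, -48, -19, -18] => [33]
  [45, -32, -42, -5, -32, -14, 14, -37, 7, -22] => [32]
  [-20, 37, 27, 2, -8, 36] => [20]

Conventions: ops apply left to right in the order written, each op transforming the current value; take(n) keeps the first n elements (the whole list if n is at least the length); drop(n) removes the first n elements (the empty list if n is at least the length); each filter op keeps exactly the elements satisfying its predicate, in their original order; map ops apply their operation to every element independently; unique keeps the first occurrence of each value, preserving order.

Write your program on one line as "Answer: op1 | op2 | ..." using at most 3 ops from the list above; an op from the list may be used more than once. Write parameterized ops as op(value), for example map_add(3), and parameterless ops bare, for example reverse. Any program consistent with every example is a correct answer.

map_neg | filter_gt(-4) | take(1)

Check, running the answer program on each example:
  [33, -37, -22, 30] -> [-33, 37, 22, -30] -> [37, 22] -> [37]
  [-33, 11, 26, 18, 24, 2, -48, -19, -18] -> [33, -11, -26, -18, -24, -2, 48, 19, 18] -> [33, -2, 48, 19, 18] -> [33]
  [45, -32, -42, -5, -32, -14, 14, -37, 7, -22] -> [-45, 32, 42, 5, 32, 14, -14, 37, -7, 22] -> [32, 42, 5, 32, 14, 37, 22] -> [32]
  [-20, 37, 27, 2, -8, 36] -> [20, -37, -27, -2, 8, -36] -> [20, -2, 8] -> [20]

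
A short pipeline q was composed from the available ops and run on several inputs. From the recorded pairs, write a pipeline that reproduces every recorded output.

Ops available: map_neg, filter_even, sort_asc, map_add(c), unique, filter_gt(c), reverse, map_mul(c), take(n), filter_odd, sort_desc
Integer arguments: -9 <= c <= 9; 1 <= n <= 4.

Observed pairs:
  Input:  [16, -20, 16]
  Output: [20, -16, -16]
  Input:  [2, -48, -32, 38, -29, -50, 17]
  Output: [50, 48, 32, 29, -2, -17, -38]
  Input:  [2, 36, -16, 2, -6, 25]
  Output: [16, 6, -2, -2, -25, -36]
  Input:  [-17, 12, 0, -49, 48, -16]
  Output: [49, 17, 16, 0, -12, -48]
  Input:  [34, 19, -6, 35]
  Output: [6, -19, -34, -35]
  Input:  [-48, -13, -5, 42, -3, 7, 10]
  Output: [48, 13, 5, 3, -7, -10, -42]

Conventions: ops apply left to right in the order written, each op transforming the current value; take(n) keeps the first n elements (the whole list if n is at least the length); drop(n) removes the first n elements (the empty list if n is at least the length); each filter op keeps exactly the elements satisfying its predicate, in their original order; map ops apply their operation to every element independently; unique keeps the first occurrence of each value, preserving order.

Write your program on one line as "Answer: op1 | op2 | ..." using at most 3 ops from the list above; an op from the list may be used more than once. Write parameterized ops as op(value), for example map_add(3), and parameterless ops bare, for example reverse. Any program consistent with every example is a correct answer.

sort_desc | sort_asc | map_neg

Check, running the answer program on each example:
  [16, -20, 16] -> [16, 16, -20] -> [-20, 16, 16] -> [20, -16, -16]
  [2, -48, -32, 38, -29, -50, 17] -> [38, 17, 2, -29, -32, -48, -50] -> [-50, -48, -32, -29, 2, 17, 38] -> [50, 48, 32, 29, -2, -17, -38]
  [2, 36, -16, 2, -6, 25] -> [36, 25, 2, 2, -6, -16] -> [-16, -6, 2, 2, 25, 36] -> [16, 6, -2, -2, -25, -36]
  [-17, 12, 0, -49, 48, -16] -> [48, 12, 0, -16, -17, -49] -> [-49, -17, -16, 0, 12, 48] -> [49, 17, 16, 0, -12, -48]
  [34, 19, -6, 35] -> [35, 34, 19, -6] -> [-6, 19, 34, 35] -> [6, -19, -34, -35]
  [-48, -13, -5, 42, -3, 7, 10] -> [42, 10, 7, -3, -5, -13, -48] -> [-48, -13, -5, -3, 7, 10, 42] -> [48, 13, 5, 3, -7, -10, -42]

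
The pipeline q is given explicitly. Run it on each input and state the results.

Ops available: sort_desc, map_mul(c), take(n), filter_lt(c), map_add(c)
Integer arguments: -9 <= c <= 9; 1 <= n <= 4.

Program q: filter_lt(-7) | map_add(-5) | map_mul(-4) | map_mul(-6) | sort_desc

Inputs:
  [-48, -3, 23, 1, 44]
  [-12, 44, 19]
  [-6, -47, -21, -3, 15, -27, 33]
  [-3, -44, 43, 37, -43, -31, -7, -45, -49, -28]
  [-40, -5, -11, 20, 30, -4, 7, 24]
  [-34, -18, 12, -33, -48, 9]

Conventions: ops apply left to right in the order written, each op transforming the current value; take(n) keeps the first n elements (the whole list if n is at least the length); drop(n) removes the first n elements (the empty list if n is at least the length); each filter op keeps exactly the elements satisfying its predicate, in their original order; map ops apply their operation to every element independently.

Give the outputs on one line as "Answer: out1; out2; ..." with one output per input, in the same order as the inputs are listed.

[-1272]; [-408]; [-624, -768, -1248]; [-792, -864, -1152, -1176, -1200, -1296]; [-384, -1080]; [-552, -912, -936, -1272]

Execution, op by op:
  [-48, -3, 23, 1, 44] -> [-48] -> [-53] -> [212] -> [-1272] -> [-1272]
  [-12, 44, 19] -> [-12] -> [-17] -> [68] -> [-408] -> [-408]
  [-6, -47, -21, -3, 15, -27, 33] -> [-47, -21, -27] -> [-52, -26, -32] -> [208, 104, 128] -> [-1248, -624, -768] -> [-624, -768, -1248]
  [-3, -44, 43, 37, -43, -31, -7, -45, -49, -28] -> [-44, -43, -31, -45, -49, -28] -> [-49, -48, -36, -50, -54, -33] -> [196, 192, 144, 200, 216, 132] -> [-1176, -1152, -864, -1200, -1296, -792] -> [-792, -864, -1152, -1176, -1200, -1296]
  [-40, -5, -11, 20, 30, -4, 7, 24] -> [-40, -11] -> [-45, -16] -> [180, 64] -> [-1080, -384] -> [-384, -1080]
  [-34, -18, 12, -33, -48, 9] -> [-34, -18, -33, -48] -> [-39, -23, -38, -53] -> [156, 92, 152, 212] -> [-936, -552, -912, -1272] -> [-552, -912, -936, -1272]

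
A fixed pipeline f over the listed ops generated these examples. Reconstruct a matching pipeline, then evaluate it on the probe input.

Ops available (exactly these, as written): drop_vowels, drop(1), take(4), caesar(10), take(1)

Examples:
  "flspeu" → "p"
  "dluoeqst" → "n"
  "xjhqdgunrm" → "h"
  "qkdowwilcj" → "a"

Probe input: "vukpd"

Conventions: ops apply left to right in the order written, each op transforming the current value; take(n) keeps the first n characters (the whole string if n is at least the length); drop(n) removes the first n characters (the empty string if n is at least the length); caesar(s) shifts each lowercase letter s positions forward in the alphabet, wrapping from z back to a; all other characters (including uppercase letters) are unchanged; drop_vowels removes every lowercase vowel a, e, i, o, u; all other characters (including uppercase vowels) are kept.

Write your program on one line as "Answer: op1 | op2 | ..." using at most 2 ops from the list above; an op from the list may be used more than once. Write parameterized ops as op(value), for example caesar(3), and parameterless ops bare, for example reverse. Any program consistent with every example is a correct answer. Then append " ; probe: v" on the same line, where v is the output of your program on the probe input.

take(1) | caesar(10) ; probe: "f"

Check, running the answer program on each example:
  "flspeu" -> "f" -> "p"
  "dluoeqst" -> "d" -> "n"
  "xjhqdgunrm" -> "x" -> "h"
  "qkdowwilcj" -> "q" -> "a"
  probe: "vukpd" -> "v" -> "f"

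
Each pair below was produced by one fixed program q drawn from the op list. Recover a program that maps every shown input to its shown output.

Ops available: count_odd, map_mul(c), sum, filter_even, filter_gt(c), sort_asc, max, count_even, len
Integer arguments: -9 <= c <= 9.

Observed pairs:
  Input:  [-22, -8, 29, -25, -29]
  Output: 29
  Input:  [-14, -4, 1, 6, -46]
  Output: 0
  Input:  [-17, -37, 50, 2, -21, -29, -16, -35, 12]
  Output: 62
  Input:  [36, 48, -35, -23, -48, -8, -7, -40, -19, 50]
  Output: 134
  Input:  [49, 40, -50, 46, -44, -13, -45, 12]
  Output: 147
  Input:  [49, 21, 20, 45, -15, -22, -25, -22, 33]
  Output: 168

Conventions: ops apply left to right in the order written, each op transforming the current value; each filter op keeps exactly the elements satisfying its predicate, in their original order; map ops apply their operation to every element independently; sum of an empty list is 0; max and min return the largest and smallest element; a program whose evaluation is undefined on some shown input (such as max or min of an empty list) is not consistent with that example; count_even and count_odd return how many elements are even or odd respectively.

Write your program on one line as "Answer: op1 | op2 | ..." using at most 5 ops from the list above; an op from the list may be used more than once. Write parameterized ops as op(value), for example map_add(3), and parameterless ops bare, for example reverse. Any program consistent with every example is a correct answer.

sort_asc | filter_gt(-9) | filter_gt(6) | sum

Check, running the answer program on each example:
  [-22, -8, 29, -25, -29] -> [-29, -25, -22, -8, 29] -> [-8, 29] -> [29] -> 29
  [-14, -4, 1, 6, -46] -> [-46, -14, -4, 1, 6] -> [-4, 1, 6] -> [] -> 0
  [-17, -37, 50, 2, -21, -29, -16, -35, 12] -> [-37, -35, -29, -21, -17, -16, 2, 12, 50] -> [2, 12, 50] -> [12, 50] -> 62
  [36, 48, -35, -23, -48, -8, -7, -40, -19, 50] -> [-48, -40, -35, -23, -19, -8, -7, 36, 48, 50] -> [-8, -7, 36, 48, 50] -> [36, 48, 50] -> 134
  [49, 40, -50, 46, -44, -13, -45, 12] -> [-50, -45, -44, -13, 12, 40, 46, 49] -> [12, 40, 46, 49] -> [12, 40, 46, 49] -> 147
  [49, 21, 20, 45, -15, -22, -25, -22, 33] -> [-25, -22, -22, -15, 20, 21, 33, 45, 49] -> [20, 21, 33, 45, 49] -> [20, 21, 33, 45, 49] -> 168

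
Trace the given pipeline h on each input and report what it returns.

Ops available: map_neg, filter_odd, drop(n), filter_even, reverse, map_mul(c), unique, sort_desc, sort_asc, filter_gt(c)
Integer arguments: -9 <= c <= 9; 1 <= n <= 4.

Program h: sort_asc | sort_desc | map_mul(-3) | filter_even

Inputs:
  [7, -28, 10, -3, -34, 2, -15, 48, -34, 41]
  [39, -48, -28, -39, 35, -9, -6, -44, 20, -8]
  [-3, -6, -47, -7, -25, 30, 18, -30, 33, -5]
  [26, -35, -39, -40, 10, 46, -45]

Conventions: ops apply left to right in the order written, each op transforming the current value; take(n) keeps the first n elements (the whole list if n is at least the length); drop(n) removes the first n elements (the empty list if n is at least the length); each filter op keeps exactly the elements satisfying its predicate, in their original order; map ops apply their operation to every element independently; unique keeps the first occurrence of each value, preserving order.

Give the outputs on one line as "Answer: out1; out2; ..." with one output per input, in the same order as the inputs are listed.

[-144, -30, -6, 84, 102, 102]; [-60, 18, 24, 84, 132, 144]; [-90, -54, 18, 90]; [-138, -78, -30, 120]

Execution, op by op:
  [7, -28, 10, -3, -34, 2, -15, 48, -34, 41] -> [-34, -34, -28, -15, -3, 2, 7, 10, 41, 48] -> [48, 41, 10, 7, 2, -3, -15, -28, -34, -34] -> [-144, -123, -30, -21, -6, 9, 45, 84, 102, 102] -> [-144, -30, -6, 84, 102, 102]
  [39, -48, -28, -39, 35, -9, -6, -44, 20, -8] -> [-48, -44, -39, -28, -9, -8, -6, 20, 35, 39] -> [39, 35, 20, -6, -8, -9, -28, -39, -44, -48] -> [-117, -105, -60, 18, 24, 27, 84, 117, 132, 144] -> [-60, 18, 24, 84, 132, 144]
  [-3, -6, -47, -7, -25, 30, 18, -30, 33, -5] -> [-47, -30, -25, -7, -6, -5, -3, 18, 30, 33] -> [33, 30, 18, -3, -5, -6, -7, -25, -30, -47] -> [-99, -90, -54, 9, 15, 18, 21, 75, 90, 141] -> [-90, -54, 18, 90]
  [26, -35, -39, -40, 10, 46, -45] -> [-45, -40, -39, -35, 10, 26, 46] -> [46, 26, 10, -35, -39, -40, -45] -> [-138, -78, -30, 105, 117, 120, 135] -> [-138, -78, -30, 120]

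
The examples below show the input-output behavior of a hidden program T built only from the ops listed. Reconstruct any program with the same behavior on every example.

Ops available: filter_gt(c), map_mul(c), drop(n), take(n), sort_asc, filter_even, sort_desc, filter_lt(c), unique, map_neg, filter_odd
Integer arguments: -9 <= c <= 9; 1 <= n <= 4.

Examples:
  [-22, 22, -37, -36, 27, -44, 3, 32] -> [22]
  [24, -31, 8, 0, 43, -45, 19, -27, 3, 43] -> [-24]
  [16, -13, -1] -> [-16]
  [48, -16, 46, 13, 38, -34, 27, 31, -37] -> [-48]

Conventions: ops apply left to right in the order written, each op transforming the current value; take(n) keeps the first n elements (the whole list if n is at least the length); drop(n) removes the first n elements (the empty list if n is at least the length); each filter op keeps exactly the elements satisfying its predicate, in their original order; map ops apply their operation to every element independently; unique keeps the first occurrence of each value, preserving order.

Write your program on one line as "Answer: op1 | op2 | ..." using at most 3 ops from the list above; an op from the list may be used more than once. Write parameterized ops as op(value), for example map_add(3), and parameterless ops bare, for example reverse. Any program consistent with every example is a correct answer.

map_neg | take(1)

Check, running the answer program on each example:
  [-22, 22, -37, -36, 27, -44, 3, 32] -> [22, -22, 37, 36, -27, 44, -3, -32] -> [22]
  [24, -31, 8, 0, 43, -45, 19, -27, 3, 43] -> [-24, 31, -8, 0, -43, 45, -19, 27, -3, -43] -> [-24]
  [16, -13, -1] -> [-16, 13, 1] -> [-16]
  [48, -16, 46, 13, 38, -34, 27, 31, -37] -> [-48, 16, -46, -13, -38, 34, -27, -31, 37] -> [-48]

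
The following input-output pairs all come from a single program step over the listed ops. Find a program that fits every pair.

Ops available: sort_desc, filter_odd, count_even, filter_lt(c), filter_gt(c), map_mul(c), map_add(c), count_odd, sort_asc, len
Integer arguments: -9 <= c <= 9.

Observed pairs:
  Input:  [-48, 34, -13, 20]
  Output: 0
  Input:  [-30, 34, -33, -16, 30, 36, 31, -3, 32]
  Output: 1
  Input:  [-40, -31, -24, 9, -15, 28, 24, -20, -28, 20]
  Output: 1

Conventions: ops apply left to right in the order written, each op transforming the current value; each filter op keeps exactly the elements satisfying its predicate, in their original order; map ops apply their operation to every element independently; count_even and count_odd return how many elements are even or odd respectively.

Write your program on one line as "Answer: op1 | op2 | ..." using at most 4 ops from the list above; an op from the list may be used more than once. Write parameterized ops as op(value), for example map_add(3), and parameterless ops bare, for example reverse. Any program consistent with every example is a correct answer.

sort_asc | filter_odd | filter_gt(3) | count_odd

Check, running the answer program on each example:
  [-48, 34, -13, 20] -> [-48, -13, 20, 34] -> [-13] -> [] -> 0
  [-30, 34, -33, -16, 30, 36, 31, -3, 32] -> [-33, -30, -16, -3, 30, 31, 32, 34, 36] -> [-33, -3, 31] -> [31] -> 1
  [-40, -31, -24, 9, -15, 28, 24, -20, -28, 20] -> [-40, -31, -28, -24, -20, -15, 9, 20, 24, 28] -> [-31, -15, 9] -> [9] -> 1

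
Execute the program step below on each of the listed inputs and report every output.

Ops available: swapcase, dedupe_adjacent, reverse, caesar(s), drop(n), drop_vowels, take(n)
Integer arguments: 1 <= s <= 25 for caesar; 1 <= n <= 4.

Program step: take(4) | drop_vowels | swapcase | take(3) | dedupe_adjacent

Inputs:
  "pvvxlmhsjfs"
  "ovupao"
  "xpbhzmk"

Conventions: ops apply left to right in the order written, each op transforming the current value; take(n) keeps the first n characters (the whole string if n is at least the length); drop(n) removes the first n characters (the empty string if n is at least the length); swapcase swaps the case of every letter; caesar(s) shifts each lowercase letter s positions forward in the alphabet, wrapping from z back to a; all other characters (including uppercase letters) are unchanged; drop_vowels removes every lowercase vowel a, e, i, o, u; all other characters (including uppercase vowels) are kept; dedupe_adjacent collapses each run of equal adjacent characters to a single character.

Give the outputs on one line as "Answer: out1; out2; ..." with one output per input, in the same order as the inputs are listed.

"PV"; "VP"; "XPB"

Execution, op by op:
  "pvvxlmhsjfs" -> "pvvx" -> "pvvx" -> "PVVX" -> "PVV" -> "PV"
  "ovupao" -> "ovup" -> "vp" -> "VP" -> "VP" -> "VP"
  "xpbhzmk" -> "xpbh" -> "xpbh" -> "XPBH" -> "XPB" -> "XPB"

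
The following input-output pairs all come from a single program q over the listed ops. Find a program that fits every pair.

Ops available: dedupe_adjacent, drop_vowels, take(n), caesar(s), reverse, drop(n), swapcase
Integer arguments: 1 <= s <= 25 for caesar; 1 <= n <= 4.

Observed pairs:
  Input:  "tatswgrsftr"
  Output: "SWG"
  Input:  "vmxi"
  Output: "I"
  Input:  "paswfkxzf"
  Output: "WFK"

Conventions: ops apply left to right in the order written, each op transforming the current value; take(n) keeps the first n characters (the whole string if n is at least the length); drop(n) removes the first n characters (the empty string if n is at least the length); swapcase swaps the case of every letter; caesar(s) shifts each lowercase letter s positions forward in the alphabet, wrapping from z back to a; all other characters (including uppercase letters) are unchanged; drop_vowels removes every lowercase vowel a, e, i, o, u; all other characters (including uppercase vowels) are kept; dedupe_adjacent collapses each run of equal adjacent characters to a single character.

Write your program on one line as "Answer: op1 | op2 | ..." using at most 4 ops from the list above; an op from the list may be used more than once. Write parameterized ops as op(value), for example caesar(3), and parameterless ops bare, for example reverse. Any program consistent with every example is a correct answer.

drop(3) | take(3) | swapcase

Check, running the answer program on each example:
  "tatswgrsftr" -> "swgrsftr" -> "swg" -> "SWG"
  "vmxi" -> "i" -> "i" -> "I"
  "paswfkxzf" -> "wfkxzf" -> "wfk" -> "WFK"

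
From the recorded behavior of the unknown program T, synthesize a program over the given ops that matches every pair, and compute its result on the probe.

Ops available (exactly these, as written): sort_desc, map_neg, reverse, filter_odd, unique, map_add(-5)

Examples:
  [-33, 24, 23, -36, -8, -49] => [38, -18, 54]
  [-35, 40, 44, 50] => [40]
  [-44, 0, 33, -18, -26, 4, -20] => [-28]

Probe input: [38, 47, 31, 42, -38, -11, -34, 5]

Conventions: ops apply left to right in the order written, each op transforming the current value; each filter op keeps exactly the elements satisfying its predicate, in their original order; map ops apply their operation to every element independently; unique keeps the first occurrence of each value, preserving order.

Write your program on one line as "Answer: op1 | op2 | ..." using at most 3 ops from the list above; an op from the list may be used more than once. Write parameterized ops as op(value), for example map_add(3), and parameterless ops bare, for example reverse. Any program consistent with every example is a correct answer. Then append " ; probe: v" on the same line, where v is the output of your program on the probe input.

filter_odd | map_add(-5) | map_neg ; probe: [-42, -26, 16, 0]

Check, running the answer program on each example:
  [-33, 24, 23, -36, -8, -49] -> [-33, 23, -49] -> [-38, 18, -54] -> [38, -18, 54]
  [-35, 40, 44, 50] -> [-35] -> [-40] -> [40]
  [-44, 0, 33, -18, -26, 4, -20] -> [33] -> [28] -> [-28]
  probe: [38, 47, 31, 42, -38, -11, -34, 5] -> [47, 31, -11, 5] -> [42, 26, -16, 0] -> [-42, -26, 16, 0]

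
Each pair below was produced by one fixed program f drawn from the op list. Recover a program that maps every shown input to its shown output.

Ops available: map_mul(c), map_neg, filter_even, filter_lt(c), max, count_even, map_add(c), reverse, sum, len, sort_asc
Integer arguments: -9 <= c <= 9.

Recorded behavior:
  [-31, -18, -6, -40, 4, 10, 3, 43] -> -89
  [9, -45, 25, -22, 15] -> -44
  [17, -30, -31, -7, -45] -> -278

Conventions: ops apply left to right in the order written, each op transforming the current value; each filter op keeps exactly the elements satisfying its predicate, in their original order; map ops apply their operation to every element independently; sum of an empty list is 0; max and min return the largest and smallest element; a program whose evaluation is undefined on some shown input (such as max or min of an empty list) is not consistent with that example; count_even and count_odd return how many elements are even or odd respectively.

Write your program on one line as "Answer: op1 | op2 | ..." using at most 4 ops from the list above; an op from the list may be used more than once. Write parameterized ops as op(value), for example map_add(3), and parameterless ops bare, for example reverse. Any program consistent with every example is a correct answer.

map_mul(3) | reverse | map_add(2) | sum

Check, running the answer program on each example:
  [-31, -18, -6, -40, 4, 10, 3, 43] -> [-93, -54, -18, -120, 12, 30, 9, 129] -> [129, 9, 30, 12, -120, -18, -54, -93] -> [131, 11, 32, 14, -118, -16, -52, -91] -> -89
  [9, -45, 25, -22, 15] -> [27, -135, 75, -66, 45] -> [45, -66, 75, -135, 27] -> [47, -64, 77, -133, 29] -> -44
  [17, -30, -31, -7, -45] -> [51, -90, -93, -21, -135] -> [-135, -21, -93, -90, 51] -> [-133, -19, -91, -88, 53] -> -278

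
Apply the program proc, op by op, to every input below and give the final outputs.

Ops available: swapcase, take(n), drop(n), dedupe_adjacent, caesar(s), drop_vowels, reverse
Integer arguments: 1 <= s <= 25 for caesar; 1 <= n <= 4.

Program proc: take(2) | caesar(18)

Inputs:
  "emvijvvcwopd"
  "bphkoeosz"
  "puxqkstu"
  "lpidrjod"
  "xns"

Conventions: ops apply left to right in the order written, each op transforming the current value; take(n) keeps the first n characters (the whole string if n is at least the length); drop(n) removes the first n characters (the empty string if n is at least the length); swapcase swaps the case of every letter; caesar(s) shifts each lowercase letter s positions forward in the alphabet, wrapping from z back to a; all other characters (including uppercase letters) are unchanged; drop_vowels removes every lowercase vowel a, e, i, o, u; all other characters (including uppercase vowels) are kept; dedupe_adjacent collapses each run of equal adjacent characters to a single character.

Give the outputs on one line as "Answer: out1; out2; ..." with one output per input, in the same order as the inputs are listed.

"we"; "th"; "hm"; "dh"; "pf"

Execution, op by op:
  "emvijvvcwopd" -> "em" -> "we"
  "bphkoeosz" -> "bp" -> "th"
  "puxqkstu" -> "pu" -> "hm"
  "lpidrjod" -> "lp" -> "dh"
  "xns" -> "xn" -> "pf"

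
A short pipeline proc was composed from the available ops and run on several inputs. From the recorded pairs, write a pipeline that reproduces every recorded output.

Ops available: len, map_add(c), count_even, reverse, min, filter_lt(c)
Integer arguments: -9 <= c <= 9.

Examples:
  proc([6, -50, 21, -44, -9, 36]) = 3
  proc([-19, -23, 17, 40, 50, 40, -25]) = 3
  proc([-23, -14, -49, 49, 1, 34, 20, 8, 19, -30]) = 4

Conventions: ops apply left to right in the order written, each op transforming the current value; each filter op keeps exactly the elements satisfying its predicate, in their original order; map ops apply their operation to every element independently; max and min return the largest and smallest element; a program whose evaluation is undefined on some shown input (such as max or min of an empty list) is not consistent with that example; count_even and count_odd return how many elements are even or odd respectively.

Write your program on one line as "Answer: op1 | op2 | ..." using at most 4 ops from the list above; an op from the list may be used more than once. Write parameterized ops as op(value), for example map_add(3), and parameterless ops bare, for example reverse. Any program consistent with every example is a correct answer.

map_add(2) | map_add(3) | filter_lt(-1) | len

Check, running the answer program on each example:
  [6, -50, 21, -44, -9, 36] -> [8, -48, 23, -42, -7, 38] -> [11, -45, 26, -39, -4, 41] -> [-45, -39, -4] -> 3
  [-19, -23, 17, 40, 50, 40, -25] -> [-17, -21, 19, 42, 52, 42, -23] -> [-14, -18, 22, 45, 55, 45, -20] -> [-14, -18, -20] -> 3
  [-23, -14, -49, 49, 1, 34, 20, 8, 19, -30] -> [-21, -12, -47, 51, 3, 36, 22, 10, 21, -28] -> [-18, -9, -44, 54, 6, 39, 25, 13, 24, -25] -> [-18, -9, -44, -25] -> 4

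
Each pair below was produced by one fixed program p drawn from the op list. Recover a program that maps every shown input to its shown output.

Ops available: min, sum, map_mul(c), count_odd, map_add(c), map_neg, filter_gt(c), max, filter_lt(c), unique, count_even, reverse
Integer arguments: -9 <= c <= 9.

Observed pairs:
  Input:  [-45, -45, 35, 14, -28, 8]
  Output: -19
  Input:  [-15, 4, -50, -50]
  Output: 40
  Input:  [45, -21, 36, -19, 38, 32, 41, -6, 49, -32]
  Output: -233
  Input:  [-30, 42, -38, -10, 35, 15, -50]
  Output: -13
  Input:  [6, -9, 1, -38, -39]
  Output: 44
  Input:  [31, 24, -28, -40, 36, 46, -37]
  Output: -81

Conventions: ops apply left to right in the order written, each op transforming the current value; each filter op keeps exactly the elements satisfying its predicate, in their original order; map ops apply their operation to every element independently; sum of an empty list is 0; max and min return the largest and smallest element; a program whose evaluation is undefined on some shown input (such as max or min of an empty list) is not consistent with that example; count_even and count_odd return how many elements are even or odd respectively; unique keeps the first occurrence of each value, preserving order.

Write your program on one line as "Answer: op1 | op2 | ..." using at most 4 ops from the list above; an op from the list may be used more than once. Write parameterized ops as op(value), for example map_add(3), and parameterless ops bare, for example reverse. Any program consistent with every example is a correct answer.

unique | map_neg | map_add(-7) | sum

Check, running the answer program on each example:
  [-45, -45, 35, 14, -28, 8] -> [-45, 35, 14, -28, 8] -> [45, -35, -14, 28, -8] -> [38, -42, -21, 21, -15] -> -19
  [-15, 4, -50, -50] -> [-15, 4, -50] -> [15, -4, 50] -> [8, -11, 43] -> 40
  [45, -21, 36, -19, 38, 32, 41, -6, 49, -32] -> [45, -21, 36, -19, 38, 32, 41, -6, 49, -32] -> [-45, 21, -36, 19, -38, -32, -41, 6, -49, 32] -> [-52, 14, -43, 12, -45, -39, -48, -1, -56, 25] -> -233
  [-30, 42, -38, -10, 35, 15, -50] -> [-30, 42, -38, -10, 35, 15, -50] -> [30, -42, 38, 10, -35, -15, 50] -> [23, -49, 31, 3, -42, -22, 43] -> -13
  [6, -9, 1, -38, -39] -> [6, -9, 1, -38, -39] -> [-6, 9, -1, 38, 39] -> [-13, 2, -8, 31, 32] -> 44
  [31, 24, -28, -40, 36, 46, -37] -> [31, 24, -28, -40, 36, 46, -37] -> [-31, -24, 28, 40, -36, -46, 37] -> [-38, -31, 21, 33, -43, -53, 30] -> -81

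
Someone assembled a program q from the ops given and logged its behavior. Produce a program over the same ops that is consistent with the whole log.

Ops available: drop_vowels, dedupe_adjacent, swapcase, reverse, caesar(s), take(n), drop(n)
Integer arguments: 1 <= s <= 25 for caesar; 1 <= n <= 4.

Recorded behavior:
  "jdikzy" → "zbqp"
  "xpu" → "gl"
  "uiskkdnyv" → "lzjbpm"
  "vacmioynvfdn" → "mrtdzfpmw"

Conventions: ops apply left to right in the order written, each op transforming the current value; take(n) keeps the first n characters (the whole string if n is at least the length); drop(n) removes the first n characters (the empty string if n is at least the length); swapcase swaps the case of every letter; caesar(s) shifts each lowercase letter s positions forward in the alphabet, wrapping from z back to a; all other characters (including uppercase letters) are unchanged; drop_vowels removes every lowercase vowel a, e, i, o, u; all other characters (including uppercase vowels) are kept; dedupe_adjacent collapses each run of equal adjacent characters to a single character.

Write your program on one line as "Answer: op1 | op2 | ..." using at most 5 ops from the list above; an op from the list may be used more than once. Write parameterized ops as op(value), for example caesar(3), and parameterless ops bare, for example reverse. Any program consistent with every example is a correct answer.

caesar(14) | caesar(3) | dedupe_adjacent | drop_vowels

Check, running the answer program on each example:
  "jdikzy" -> "xrwynm" -> "auzbqp" -> "auzbqp" -> "zbqp"
  "xpu" -> "ldi" -> "ogl" -> "ogl" -> "gl"
  "uiskkdnyv" -> "iwgyyrbmj" -> "lzjbbuepm" -> "lzjbuepm" -> "lzjbpm"
  "vacmioynvfdn" -> "joqawcmbjtrb" -> "mrtdzfpemwue" -> "mrtdzfpemwue" -> "mrtdzfpmw"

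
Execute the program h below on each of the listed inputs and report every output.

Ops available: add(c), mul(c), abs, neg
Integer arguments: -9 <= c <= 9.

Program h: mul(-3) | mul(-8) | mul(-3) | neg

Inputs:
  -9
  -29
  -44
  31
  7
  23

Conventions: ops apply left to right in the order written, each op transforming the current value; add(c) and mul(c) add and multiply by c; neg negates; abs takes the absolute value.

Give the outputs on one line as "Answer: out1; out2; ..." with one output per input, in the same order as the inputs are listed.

-648; -2088; -3168; 2232; 504; 1656

Execution, op by op:
  -9 -> 27 -> -216 -> 648 -> -648
  -29 -> 87 -> -696 -> 2088 -> -2088
  -44 -> 132 -> -1056 -> 3168 -> -3168
  31 -> -93 -> 744 -> -2232 -> 2232
  7 -> -21 -> 168 -> -504 -> 504
  23 -> -69 -> 552 -> -1656 -> 1656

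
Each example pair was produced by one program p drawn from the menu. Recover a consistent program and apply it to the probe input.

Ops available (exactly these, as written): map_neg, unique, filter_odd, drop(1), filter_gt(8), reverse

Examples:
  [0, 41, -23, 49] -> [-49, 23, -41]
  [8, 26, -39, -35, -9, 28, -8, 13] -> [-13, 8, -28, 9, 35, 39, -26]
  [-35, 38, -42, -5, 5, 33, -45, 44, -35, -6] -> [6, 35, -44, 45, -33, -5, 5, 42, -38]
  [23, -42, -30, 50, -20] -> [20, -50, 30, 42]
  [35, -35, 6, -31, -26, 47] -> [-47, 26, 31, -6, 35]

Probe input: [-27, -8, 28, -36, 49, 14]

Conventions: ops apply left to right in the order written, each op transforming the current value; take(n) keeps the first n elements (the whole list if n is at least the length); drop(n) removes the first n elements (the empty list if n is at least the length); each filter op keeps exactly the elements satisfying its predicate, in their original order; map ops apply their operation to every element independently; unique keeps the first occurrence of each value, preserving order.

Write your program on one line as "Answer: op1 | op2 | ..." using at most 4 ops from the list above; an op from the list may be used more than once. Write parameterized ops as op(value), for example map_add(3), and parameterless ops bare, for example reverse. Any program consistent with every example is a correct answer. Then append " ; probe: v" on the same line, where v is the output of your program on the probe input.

map_neg | drop(1) | reverse ; probe: [-14, -49, 36, -28, 8]

Check, running the answer program on each example:
  [0, 41, -23, 49] -> [0, -41, 23, -49] -> [-41, 23, -49] -> [-49, 23, -41]
  [8, 26, -39, -35, -9, 28, -8, 13] -> [-8, -26, 39, 35, 9, -28, 8, -13] -> [-26, 39, 35, 9, -28, 8, -13] -> [-13, 8, -28, 9, 35, 39, -26]
  [-35, 38, -42, -5, 5, 33, -45, 44, -35, -6] -> [35, -38, 42, 5, -5, -33, 45, -44, 35, 6] -> [-38, 42, 5, -5, -33, 45, -44, 35, 6] -> [6, 35, -44, 45, -33, -5, 5, 42, -38]
  [23, -42, -30, 50, -20] -> [-23, 42, 30, -50, 20] -> [42, 30, -50, 20] -> [20, -50, 30, 42]
  [35, -35, 6, -31, -26, 47] -> [-35, 35, -6, 31, 26, -47] -> [35, -6, 31, 26, -47] -> [-47, 26, 31, -6, 35]
  probe: [-27, -8, 28, -36, 49, 14] -> [27, 8, -28, 36, -49, -14] -> [8, -28, 36, -49, -14] -> [-14, -49, 36, -28, 8]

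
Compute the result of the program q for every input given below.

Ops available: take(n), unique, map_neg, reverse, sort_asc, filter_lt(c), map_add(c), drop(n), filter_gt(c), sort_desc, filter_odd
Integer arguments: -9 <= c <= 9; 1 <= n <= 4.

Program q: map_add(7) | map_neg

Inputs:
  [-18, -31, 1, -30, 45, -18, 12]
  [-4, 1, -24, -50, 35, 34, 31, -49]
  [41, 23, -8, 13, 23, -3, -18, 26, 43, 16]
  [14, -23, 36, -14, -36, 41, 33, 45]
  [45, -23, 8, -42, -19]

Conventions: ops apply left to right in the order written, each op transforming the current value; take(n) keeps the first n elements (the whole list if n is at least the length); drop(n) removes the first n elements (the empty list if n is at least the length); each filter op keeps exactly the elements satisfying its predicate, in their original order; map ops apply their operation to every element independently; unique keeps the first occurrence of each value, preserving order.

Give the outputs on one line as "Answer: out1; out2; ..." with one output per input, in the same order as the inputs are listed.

Execution, op by op:
  [-18, -31, 1, -30, 45, -18, 12] -> [-11, -24, 8, -23, 52, -11, 19] -> [11, 24, -8, 23, -52, 11, -19]
  [-4, 1, -24, -50, 35, 34, 31, -49] -> [3, 8, -17, -43, 42, 41, 38, -42] -> [-3, -8, 17, 43, -42, -41, -38, 42]
  [41, 23, -8, 13, 23, -3, -18, 26, 43, 16] -> [48, 30, -1, 20, 30, 4, -11, 33, 50, 23] -> [-48, -30, 1, -20, -30, -4, 11, -33, -50, -23]
  [14, -23, 36, -14, -36, 41, 33, 45] -> [21, -16, 43, -7, -29, 48, 40, 52] -> [-21, 16, -43, 7, 29, -48, -40, -52]
  [45, -23, 8, -42, -19] -> [52, -16, 15, -35, -12] -> [-52, 16, -15, 35, 12]

[11, 24, -8, 23, -52, 11, -19]; [-3, -8, 17, 43, -42, -41, -38, 42]; [-48, -30, 1, -20, -30, -4, 11, -33, -50, -23]; [-21, 16, -43, 7, 29, -48, -40, -52]; [-52, 16, -15, 35, 12]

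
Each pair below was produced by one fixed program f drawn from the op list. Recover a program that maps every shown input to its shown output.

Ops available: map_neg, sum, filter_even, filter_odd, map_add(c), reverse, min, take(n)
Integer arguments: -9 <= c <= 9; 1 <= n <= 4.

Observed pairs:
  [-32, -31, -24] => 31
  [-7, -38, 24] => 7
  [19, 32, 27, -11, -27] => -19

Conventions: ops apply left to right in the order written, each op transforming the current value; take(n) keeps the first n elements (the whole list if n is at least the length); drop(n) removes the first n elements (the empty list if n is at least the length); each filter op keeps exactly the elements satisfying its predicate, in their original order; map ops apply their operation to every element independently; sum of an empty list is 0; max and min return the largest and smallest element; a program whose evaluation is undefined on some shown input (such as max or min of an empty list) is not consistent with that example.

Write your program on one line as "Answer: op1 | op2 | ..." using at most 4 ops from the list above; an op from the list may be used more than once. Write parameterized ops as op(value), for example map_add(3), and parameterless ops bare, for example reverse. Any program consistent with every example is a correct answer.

map_neg | filter_odd | take(1) | min

Check, running the answer program on each example:
  [-32, -31, -24] -> [32, 31, 24] -> [31] -> [31] -> 31
  [-7, -38, 24] -> [7, 38, -24] -> [7] -> [7] -> 7
  [19, 32, 27, -11, -27] -> [-19, -32, -27, 11, 27] -> [-19, -27, 11, 27] -> [-19] -> -19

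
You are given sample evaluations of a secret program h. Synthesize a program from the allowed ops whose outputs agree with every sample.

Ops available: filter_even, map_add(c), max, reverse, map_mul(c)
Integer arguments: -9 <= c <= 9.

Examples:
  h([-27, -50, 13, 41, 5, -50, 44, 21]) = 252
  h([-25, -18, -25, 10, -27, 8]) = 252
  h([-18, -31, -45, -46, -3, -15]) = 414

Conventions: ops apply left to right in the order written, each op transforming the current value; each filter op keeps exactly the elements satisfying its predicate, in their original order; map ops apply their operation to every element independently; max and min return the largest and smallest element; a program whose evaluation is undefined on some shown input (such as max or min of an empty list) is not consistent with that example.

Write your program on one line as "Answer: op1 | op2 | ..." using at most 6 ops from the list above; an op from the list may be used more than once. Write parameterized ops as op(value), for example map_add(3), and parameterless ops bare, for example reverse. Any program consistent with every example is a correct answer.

map_mul(-9) | reverse | map_add(9) | filter_even | max

Check, running the answer program on each example:
  [-27, -50, 13, 41, 5, -50, 44, 21] -> [243, 450, -117, -369, -45, 450, -396, -189] -> [-189, -396, 450, -45, -369, -117, 450, 243] -> [-180, -387, 459, -36, -360, -108, 459, 252] -> [-180, -36, -360, -108, 252] -> 252
  [-25, -18, -25, 10, -27, 8] -> [225, 162, 225, -90, 243, -72] -> [-72, 243, -90, 225, 162, 225] -> [-63, 252, -81, 234, 171, 234] -> [252, 234, 234] -> 252
  [-18, -31, -45, -46, -3, -15] -> [162, 279, 405, 414, 27, 135] -> [135, 27, 414, 405, 279, 162] -> [144, 36, 423, 414, 288, 171] -> [144, 36, 414, 288] -> 414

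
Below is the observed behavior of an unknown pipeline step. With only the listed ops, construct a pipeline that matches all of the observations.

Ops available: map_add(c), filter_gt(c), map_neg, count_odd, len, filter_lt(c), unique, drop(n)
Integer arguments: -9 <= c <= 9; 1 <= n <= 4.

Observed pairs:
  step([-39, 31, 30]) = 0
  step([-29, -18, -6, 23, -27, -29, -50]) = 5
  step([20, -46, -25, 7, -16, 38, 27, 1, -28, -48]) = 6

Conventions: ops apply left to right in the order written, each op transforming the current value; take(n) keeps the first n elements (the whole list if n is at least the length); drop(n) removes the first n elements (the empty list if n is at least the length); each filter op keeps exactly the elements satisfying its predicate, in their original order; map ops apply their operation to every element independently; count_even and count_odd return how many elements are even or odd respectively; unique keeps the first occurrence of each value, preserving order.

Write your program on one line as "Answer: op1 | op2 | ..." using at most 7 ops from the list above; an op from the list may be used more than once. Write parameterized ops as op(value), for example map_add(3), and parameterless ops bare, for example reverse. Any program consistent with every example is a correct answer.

map_add(2) | drop(1) | filter_lt(5) | map_add(9) | map_neg | len

Check, running the answer program on each example:
  [-39, 31, 30] -> [-37, 33, 32] -> [33, 32] -> [] -> [] -> [] -> 0
  [-29, -18, -6, 23, -27, -29, -50] -> [-27, -16, -4, 25, -25, -27, -48] -> [-16, -4, 25, -25, -27, -48] -> [-16, -4, -25, -27, -48] -> [-7, 5, -16, -18, -39] -> [7, -5, 16, 18, 39] -> 5
  [20, -46, -25, 7, -16, 38, 27, 1, -28, -48] -> [22, -44, -23, 9, -14, 40, 29, 3, -26, -46] -> [-44, -23, 9, -14, 40, 29, 3, -26, -46] -> [-44, -23, -14, 3, -26, -46] -> [-35, -14, -5, 12, -17, -37] -> [35, 14, 5, -12, 17, 37] -> 6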